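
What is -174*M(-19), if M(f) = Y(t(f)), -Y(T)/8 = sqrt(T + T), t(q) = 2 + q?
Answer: 1392*I*sqrt(34) ≈ 8116.7*I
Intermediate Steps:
Y(T) = -8*sqrt(2)*sqrt(T) (Y(T) = -8*sqrt(T + T) = -8*sqrt(2)*sqrt(T))
M(f) = -8*sqrt(2)*sqrt(2 + f)
-174*M(-19) = -(-1392)*sqrt(4 + 2*(-19)) = -(-1392)*sqrt(4 - 38) = -(-1392)*sqrt(-34) = -(-1392)*I*sqrt(34) = 1392*I*sqrt(34)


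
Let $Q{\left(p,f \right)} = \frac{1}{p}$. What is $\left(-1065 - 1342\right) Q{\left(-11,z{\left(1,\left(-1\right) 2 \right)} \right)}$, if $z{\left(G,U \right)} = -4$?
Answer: $\frac{2407}{11} \approx 218.82$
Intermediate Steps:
$\left(-1065 - 1342\right) Q{\left(-11,z{\left(1,\left(-1\right) 2 \right)} \right)} = \frac{-1065 - 1342}{-11} = \left(-2407\right) \left(- \frac{1}{11}\right) = \frac{2407}{11}$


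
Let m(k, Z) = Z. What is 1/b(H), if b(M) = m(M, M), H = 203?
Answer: 1/203 ≈ 0.0049261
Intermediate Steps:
b(M) = M
1/b(H) = 1/203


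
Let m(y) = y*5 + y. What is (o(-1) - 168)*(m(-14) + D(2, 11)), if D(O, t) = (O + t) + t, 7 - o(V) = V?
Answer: 9600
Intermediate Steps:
o(V) = 7 - V
m(y) = 6*y (m(y) = 5*y + y = 6*y)
D(O, t) = O + 2*t
(o(-1) - 168)*(m(-14) + D(2, 11)) = ((7 - 1*(-1)) - 168)*(6*(-14) + (2 + 2*11)) = ((7 + 1) - 168)*(-84 + (2 + 22)) = (8 - 168)*(-84 + 24) = -160*(-60) = 9600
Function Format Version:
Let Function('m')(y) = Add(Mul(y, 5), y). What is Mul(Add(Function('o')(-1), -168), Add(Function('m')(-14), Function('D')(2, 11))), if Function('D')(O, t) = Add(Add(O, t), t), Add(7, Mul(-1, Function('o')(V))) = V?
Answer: 9600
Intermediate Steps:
Function('o')(V) = Add(7, Mul(-1, V))
Function('m')(y) = Mul(6, y) (Function('m')(y) = Add(Mul(5, y), y) = Mul(6, y))
Function('D')(O, t) = Add(O, Mul(2, t))
Mul(Add(Function('o')(-1), -168), Add(Function('m')(-14), Function('D')(2, 11))) = Mul(Add(Add(7, Mul(-1, -1)), -168), Add(Mul(6, -14), Add(2, Mul(2, 11)))) = Mul(Add(Add(7, 1), -168), Add(-84, Add(2, 22))) = Mul(Add(8, -168), Add(-84, 24)) = Mul(-160, -60) = 9600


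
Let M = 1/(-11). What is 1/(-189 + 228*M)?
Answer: -11/2307 ≈ -0.0047681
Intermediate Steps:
M = -1/11 ≈ -0.090909
1/(-189 + 228*M) = 1/(-189 + 228*(-1/11)) = 1/(-189 - 228/11) = 1/(-2307/11) = -11/2307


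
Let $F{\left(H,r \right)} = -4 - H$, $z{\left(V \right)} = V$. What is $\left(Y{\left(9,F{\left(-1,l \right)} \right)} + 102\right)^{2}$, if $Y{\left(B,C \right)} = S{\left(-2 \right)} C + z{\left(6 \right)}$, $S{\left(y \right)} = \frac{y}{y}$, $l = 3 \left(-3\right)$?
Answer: $11025$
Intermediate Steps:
$l = -9$
$S{\left(y \right)} = 1$
$Y{\left(B,C \right)} = 6 + C$ ($Y{\left(B,C \right)} = 1 C + 6 = C + 6 = 6 + C$)
$\left(Y{\left(9,F{\left(-1,l \right)} \right)} + 102\right)^{2} = \left(\left(6 - 3\right) + 102\right)^{2} = \left(3 + 102\right)^{2} = 105^{2} = 11025$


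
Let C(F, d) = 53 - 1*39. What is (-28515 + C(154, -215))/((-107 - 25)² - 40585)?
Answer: 28501/23161 ≈ 1.2306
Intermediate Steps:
C(F, d) = 14 (C(F, d) = 53 - 39 = 14)
(-28515 + C(154, -215))/((-107 - 25)² - 40585) = (-28515 + 14)/((-107 - 25)² - 40585) = -28501/((-132)² - 40585) = -28501/(17424 - 40585) = -28501/(-23161) = -28501*(-1/23161) = 28501/23161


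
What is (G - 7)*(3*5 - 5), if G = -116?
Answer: -1230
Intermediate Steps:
(G - 7)*(3*5 - 5) = (-116 - 7)*(3*5 - 5) = -123*(15 - 5) = -123*10 = -1230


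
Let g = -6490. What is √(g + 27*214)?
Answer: 2*I*√178 ≈ 26.683*I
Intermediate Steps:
√(g + 27*214) = √(-6490 + 27*214) = √(-6490 + 5778) = √(-712) = 2*I*√178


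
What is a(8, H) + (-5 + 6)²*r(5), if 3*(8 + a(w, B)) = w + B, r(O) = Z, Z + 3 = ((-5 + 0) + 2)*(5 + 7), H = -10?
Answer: -143/3 ≈ -47.667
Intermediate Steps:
Z = -39 (Z = -3 + ((-5 + 0) + 2)*(5 + 7) = -3 + (-5 + 2)*12 = -3 - 3*12 = -3 - 36 = -39)
r(O) = -39
a(w, B) = -8 + B/3 + w/3 (a(w, B) = -8 + (w + B)/3 = -8 + (B + w)/3 = -8 + (B/3 + w/3) = -8 + B/3 + w/3)
a(8, H) + (-5 + 6)²*r(5) = (-8 + (⅓)*(-10) + (⅓)*8) + (-5 + 6)²*(-39) = (-8 - 10/3 + 8/3) + 1²*(-39) = -26/3 + 1*(-39) = -26/3 - 39 = -143/3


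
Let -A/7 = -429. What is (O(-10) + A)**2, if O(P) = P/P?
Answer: 9024016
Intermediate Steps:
O(P) = 1
A = 3003 (A = -7*(-429) = 3003)
(O(-10) + A)**2 = (1 + 3003)**2 = 3004**2 = 9024016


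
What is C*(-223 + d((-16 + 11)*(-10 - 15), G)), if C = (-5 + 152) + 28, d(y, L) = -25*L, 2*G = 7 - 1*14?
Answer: -47425/2 ≈ -23713.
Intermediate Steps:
G = -7/2 (G = (7 - 1*14)/2 = (7 - 14)/2 = (½)*(-7) = -7/2 ≈ -3.5000)
C = 175 (C = 147 + 28 = 175)
C*(-223 + d((-16 + 11)*(-10 - 15), G)) = 175*(-223 - 25*(-7/2)) = 175*(-223 + 175/2) = 175*(-271/2) = -47425/2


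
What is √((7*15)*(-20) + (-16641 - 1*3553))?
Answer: I*√22294 ≈ 149.31*I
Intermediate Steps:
√((7*15)*(-20) + (-16641 - 1*3553)) = √(105*(-20) + (-16641 - 3553)) = √(-2100 - 20194) = √(-22294) = I*√22294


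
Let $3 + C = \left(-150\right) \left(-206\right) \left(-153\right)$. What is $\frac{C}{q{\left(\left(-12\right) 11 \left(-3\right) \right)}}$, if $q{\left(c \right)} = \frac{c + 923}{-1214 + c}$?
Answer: $\frac{3867261054}{1319} \approx 2.932 \cdot 10^{6}$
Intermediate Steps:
$q{\left(c \right)} = \frac{923 + c}{-1214 + c}$
$C = -4727703$ ($C = -3 + \left(-150\right) \left(-206\right) \left(-153\right) = -3 + 30900 \left(-153\right) = -3 - 4727700 = -4727703$)
$\frac{C}{q{\left(\left(-12\right) 11 \left(-3\right) \right)}} = - \frac{4727703}{\frac{1}{-1214 + \left(-12\right) 11 \left(-3\right)} \left(923 + \left(-12\right) 11 \left(-3\right)\right)} = - \frac{4727703}{\frac{1}{-1214 - -396} \left(923 - -396\right)} = - \frac{4727703}{\frac{1}{-1214 + 396} \left(923 + 396\right)} = - \frac{4727703}{\frac{1}{-818} \cdot 1319} = - \frac{4727703}{\left(- \frac{1}{818}\right) 1319} = - \frac{4727703}{- \frac{1319}{818}} = \left(-4727703\right) \left(- \frac{818}{1319}\right) = \frac{3867261054}{1319}$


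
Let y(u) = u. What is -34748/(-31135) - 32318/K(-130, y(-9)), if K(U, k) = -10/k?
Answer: -905564089/31135 ≈ -29085.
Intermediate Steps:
-34748/(-31135) - 32318/K(-130, y(-9)) = -34748/(-31135) - 32318/((-10/(-9))) = -34748*(-1/31135) - 32318/((-10*(-1/9))) = 34748/31135 - 32318/10/9 = 34748/31135 - 32318*9/10 = 34748/31135 - 145431/5 = -905564089/31135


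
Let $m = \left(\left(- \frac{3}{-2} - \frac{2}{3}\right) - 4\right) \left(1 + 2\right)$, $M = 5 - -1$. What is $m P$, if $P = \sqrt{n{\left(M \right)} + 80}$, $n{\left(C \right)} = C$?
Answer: $- \frac{19 \sqrt{86}}{2} \approx -88.099$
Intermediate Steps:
$M = 6$ ($M = 5 + 1 = 6$)
$P = \sqrt{86}$ ($P = \sqrt{6 + 80} = \sqrt{86} \approx 9.2736$)
$m = - \frac{19}{2}$ ($m = \left(\left(\left(-3\right) \left(- \frac{1}{2}\right) - \frac{2}{3}\right) - 4\right) 3 = \left(\left(\frac{3}{2} - \frac{2}{3}\right) - 4\right) 3 = \left(\frac{5}{6} - 4\right) 3 = \left(- \frac{19}{6}\right) 3 = - \frac{19}{2} \approx -9.5$)
$m P = - \frac{19 \sqrt{86}}{2}$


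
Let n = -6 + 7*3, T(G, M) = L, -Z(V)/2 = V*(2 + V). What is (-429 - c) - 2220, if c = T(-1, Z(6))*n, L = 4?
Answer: -2709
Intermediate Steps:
Z(V) = -2*V*(2 + V)
T(G, M) = 4
n = 15 (n = -6 + 21 = 15)
c = 60 (c = 4*15 = 60)
(-429 - c) - 2220 = (-429 - 1*60) - 2220 = (-429 - 60) - 2220 = -489 - 2220 = -2709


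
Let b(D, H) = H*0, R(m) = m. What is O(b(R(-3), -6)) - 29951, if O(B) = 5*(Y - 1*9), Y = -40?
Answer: -30196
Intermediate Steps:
b(D, H) = 0
O(B) = -245 (O(B) = 5*(-40 - 1*9) = 5*(-40 - 9) = 5*(-49) = -245)
O(b(R(-3), -6)) - 29951 = -245 - 29951 = -30196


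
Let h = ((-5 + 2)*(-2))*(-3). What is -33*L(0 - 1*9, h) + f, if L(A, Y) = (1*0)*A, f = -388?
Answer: -388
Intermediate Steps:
h = -18 (h = -3*(-2)*(-3) = 6*(-3) = -18)
L(A, Y) = 0 (L(A, Y) = 0*A = 0)
-33*L(0 - 1*9, h) + f = -33*0 - 388 = 0 - 388 = -388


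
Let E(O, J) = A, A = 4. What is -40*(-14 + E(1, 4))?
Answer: 400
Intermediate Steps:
E(O, J) = 4
-40*(-14 + E(1, 4)) = -40*(-14 + 4) = -40*(-10) = 400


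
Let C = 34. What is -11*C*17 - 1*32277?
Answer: -38635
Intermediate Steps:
-11*C*17 - 1*32277 = -11*34*17 - 1*32277 = -374*17 - 32277 = -6358 - 32277 = -38635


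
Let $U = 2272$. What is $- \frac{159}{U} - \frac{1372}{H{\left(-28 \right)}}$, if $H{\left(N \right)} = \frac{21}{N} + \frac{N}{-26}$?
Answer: $- \frac{162096271}{38624} \approx -4196.8$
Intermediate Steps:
$H{\left(N \right)} = \frac{21}{N} - \frac{N}{26}$ ($H{\left(N \right)} = \frac{21}{N} + N \left(- \frac{1}{26}\right) = \frac{21}{N} - \frac{N}{26}$)
$- \frac{159}{U} - \frac{1372}{H{\left(-28 \right)}} = - \frac{159}{2272} - \frac{1372}{\frac{21}{-28} - - \frac{14}{13}} = \left(-159\right) \frac{1}{2272} - \frac{1372}{21 \left(- \frac{1}{28}\right) + \frac{14}{13}} = - \frac{159}{2272} - \frac{1372}{- \frac{3}{4} + \frac{14}{13}} = - \frac{159}{2272} - \frac{1372}{\frac{17}{52}} = - \frac{159}{2272} - \frac{71344}{17} = - \frac{162096271}{38624}$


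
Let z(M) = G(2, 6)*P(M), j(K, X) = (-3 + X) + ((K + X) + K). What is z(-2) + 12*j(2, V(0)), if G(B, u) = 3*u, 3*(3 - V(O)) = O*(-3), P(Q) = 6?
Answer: 192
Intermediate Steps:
V(O) = 3 + O (V(O) = 3 - O*(-3)/3 = 3 - (-1)*O = 3 + O)
j(K, X) = -3 + 2*K + 2*X (j(K, X) = (-3 + X) + (X + 2*K) = -3 + 2*K + 2*X)
z(M) = 108 (z(M) = (3*6)*6 = 18*6 = 108)
z(-2) + 12*j(2, V(0)) = 108 + 12*(-3 + 2*2 + 2*(3 + 0)) = 108 + 12*(-3 + 4 + 2*3) = 108 + 12*(-3 + 4 + 6) = 108 + 12*7 = 108 + 84 = 192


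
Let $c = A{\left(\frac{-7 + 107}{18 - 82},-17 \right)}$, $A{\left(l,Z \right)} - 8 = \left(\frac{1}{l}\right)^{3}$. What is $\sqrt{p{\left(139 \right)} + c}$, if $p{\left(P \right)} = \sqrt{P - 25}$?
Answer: $\frac{\sqrt{120904 + 15625 \sqrt{114}}}{125} \approx 4.2913$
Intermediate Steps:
$p{\left(P \right)} = \sqrt{-25 + P}$
$A{\left(l,Z \right)} = 8 + \frac{1}{l^{3}}$ ($A{\left(l,Z \right)} = 8 + \left(\frac{1}{l}\right)^{3} = 8 + \frac{1}{l^{3}}$)
$c = \frac{120904}{15625}$ ($c = 8 + \frac{1}{\left(-7 + 107\right)^{3} \frac{1}{\left(18 - 82\right)^{3}}} = 8 + \frac{1}{- \frac{15625}{4096}} = 8 - \frac{4096}{15625} = \frac{120904}{15625} \approx 7.7379$)
$\sqrt{p{\left(139 \right)} + c} = \sqrt{\sqrt{-25 + 139} + \frac{120904}{15625}} = \sqrt{\sqrt{114} + \frac{120904}{15625}} = \sqrt{\frac{120904}{15625} + \sqrt{114}}$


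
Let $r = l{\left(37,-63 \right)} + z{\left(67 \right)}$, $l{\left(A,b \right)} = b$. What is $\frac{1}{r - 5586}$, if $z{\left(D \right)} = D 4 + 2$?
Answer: $- \frac{1}{5379} \approx -0.00018591$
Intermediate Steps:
$z{\left(D \right)} = 2 + 4 D$ ($z{\left(D \right)} = 4 D + 2 = 2 + 4 D$)
$r = 207$ ($r = -63 + \left(2 + 4 \cdot 67\right) = -63 + \left(2 + 268\right) = -63 + 270 = 207$)
$\frac{1}{r - 5586} = \frac{1}{207 - 5586} = \frac{1}{-5379} = - \frac{1}{5379}$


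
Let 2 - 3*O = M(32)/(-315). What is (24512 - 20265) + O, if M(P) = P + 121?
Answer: 148674/35 ≈ 4247.8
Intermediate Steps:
M(P) = 121 + P
O = 29/35 (O = 2/3 - (121 + 32)/(3*(-315)) = 2/3 - 51*(-1)/315 = 2/3 - 1/3*(-17/35) = 2/3 + 17/105 = 29/35 ≈ 0.82857)
(24512 - 20265) + O = (24512 - 20265) + 29/35 = 4247 + 29/35 = 148674/35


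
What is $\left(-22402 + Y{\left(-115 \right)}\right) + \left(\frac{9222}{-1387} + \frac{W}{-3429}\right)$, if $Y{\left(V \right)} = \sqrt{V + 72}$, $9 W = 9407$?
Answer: $- \frac{959197492865}{42804207} + i \sqrt{43} \approx -22409.0 + 6.5574 i$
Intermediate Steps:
$W = \frac{9407}{9}$ ($W = \frac{1}{9} \cdot 9407 = \frac{9407}{9} \approx 1045.2$)
$Y{\left(V \right)} = \sqrt{72 + V}$
$\left(-22402 + Y{\left(-115 \right)}\right) + \left(\frac{9222}{-1387} + \frac{W}{-3429}\right) = \left(-22402 + \sqrt{72 - 115}\right) + \left(\frac{9222}{-1387} + \frac{9407}{9 \left(-3429\right)}\right) = \left(-22402 + \sqrt{-43}\right) + \left(9222 \left(- \frac{1}{1387}\right) + \frac{9407}{9} \left(- \frac{1}{3429}\right)\right) = \left(-22402 + i \sqrt{43}\right) - \frac{297647651}{42804207} = - \frac{959197492865}{42804207} + i \sqrt{43}$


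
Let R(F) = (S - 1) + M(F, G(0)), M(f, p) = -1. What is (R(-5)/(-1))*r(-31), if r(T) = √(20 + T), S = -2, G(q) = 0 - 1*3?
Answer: 4*I*√11 ≈ 13.266*I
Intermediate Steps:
G(q) = -3 (G(q) = 0 - 3 = -3)
R(F) = -4 (R(F) = (-2 - 1) - 1 = -3 - 1 = -4)
(R(-5)/(-1))*r(-31) = (-4/(-1))*√(20 - 31) = (-4*(-1))*√(-11) = 4*(I*√11) = 4*I*√11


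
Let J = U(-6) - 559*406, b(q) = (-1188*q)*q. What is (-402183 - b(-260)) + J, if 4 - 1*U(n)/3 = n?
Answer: 79679693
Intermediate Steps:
b(q) = -1188*q²
U(n) = 12 - 3*n
J = -226924 (J = (12 - 3*(-6)) - 559*406 = (12 + 18) - 226954 = 30 - 226954 = -226924)
(-402183 - b(-260)) + J = (-402183 - (-1188)*(-260)²) - 226924 = (-402183 - (-1188)*67600) - 226924 = (-402183 - 1*(-80308800)) - 226924 = (-402183 + 80308800) - 226924 = 79906617 - 226924 = 79679693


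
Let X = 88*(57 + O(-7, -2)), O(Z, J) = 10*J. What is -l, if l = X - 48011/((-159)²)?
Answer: -82266925/25281 ≈ -3254.1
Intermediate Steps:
X = 3256 (X = 88*(57 + 10*(-2)) = 88*(57 - 20) = 88*37 = 3256)
l = 82266925/25281 (l = 3256 - 48011/((-159)²) = 3256 - 48011/25281 = 82266925/25281 ≈ 3254.1)
-l = -1*82266925/25281 = -82266925/25281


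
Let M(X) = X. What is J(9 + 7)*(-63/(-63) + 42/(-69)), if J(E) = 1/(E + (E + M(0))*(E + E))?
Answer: 3/4048 ≈ 0.00074111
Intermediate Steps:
J(E) = 1/(E + 2*E**2) (J(E) = 1/(E + (E + 0)*(E + E)) = 1/(E + E*(2*E)) = 1/(E + 2*E**2))
J(9 + 7)*(-63/(-63) + 42/(-69)) = (1/((9 + 7)*(1 + 2*(9 + 7))))*(-63/(-63) + 42/(-69)) = (1/(16*(1 + 2*16)))*(-63*(-1/63) + 42*(-1/69)) = (1/(16*(1 + 32)))*(1 - 14/23) = ((1/16)/33)*(9/23) = ((1/16)*(1/33))*(9/23) = (1/528)*(9/23) = 3/4048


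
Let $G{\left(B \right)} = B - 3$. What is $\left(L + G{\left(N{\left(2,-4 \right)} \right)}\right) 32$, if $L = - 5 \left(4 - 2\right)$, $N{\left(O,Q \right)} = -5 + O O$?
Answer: $-448$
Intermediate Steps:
$N{\left(O,Q \right)} = -5 + O^{2}$
$L = -10$ ($L = \left(-5\right) 2 = -10$)
$G{\left(B \right)} = -3 + B$ ($G{\left(B \right)} = B - 3 = -3 + B$)
$\left(L + G{\left(N{\left(2,-4 \right)} \right)}\right) 32 = \left(-10 - \left(8 - 4\right)\right) 32 = \left(-10 + \left(-3 + \left(-5 + 4\right)\right)\right) 32 = \left(-10 - 4\right) 32 = \left(-14\right) 32 = -448$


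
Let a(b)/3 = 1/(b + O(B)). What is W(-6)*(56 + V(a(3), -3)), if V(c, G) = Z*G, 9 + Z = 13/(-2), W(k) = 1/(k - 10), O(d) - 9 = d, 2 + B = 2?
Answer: -205/32 ≈ -6.4063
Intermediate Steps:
B = 0 (B = -2 + 2 = 0)
O(d) = 9 + d
W(k) = 1/(-10 + k)
Z = -31/2 (Z = -9 + 13/(-2) = -9 + 13*(-1/2) = -9 - 13/2 = -31/2 ≈ -15.500)
a(b) = 3/(9 + b) (a(b) = 3/(b + (9 + 0)) = 3/(b + 9) = 3/(9 + b))
V(c, G) = -31*G/2
W(-6)*(56 + V(a(3), -3)) = (56 - 31/2*(-3))/(-10 - 6) = (56 + 93/2)/(-16) = -1/16*205/2 = -205/32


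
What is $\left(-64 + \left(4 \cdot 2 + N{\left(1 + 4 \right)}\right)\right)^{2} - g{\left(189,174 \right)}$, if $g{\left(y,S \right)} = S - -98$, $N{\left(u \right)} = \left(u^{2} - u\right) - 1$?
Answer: $1097$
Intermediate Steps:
$N{\left(u \right)} = -1 + u^{2} - u$
$g{\left(y,S \right)} = 98 + S$ ($g{\left(y,S \right)} = S + 98 = 98 + S$)
$\left(-64 + \left(4 \cdot 2 + N{\left(1 + 4 \right)}\right)\right)^{2} - g{\left(189,174 \right)} = \left(-64 - \left(-2 - \left(1 + 4\right)^{2}\right)\right)^{2} - \left(98 + 174\right) = \left(-64 + \left(8 - \left(6 - 25\right)\right)\right)^{2} - 272 = \left(-64 + \left(8 - -19\right)\right)^{2} - 272 = \left(-64 + \left(8 + 19\right)\right)^{2} - 272 = \left(-64 + 27\right)^{2} - 272 = \left(-37\right)^{2} - 272 = 1369 - 272 = 1097$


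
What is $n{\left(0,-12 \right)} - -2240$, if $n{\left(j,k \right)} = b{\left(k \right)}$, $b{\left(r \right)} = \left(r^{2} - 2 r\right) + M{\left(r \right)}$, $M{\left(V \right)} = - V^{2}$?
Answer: $2264$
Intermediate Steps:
$b{\left(r \right)} = - 2 r$ ($b{\left(r \right)} = \left(r^{2} - 2 r\right) - r^{2} = - 2 r$)
$n{\left(j,k \right)} = - 2 k$
$n{\left(0,-12 \right)} - -2240 = \left(-2\right) \left(-12\right) - -2240 = 24 + 2240 = 2264$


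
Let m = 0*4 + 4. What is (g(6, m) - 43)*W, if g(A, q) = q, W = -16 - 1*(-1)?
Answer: 585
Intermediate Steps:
m = 4 (m = 0 + 4 = 4)
W = -15 (W = -16 + 1 = -15)
(g(6, m) - 43)*W = (4 - 43)*(-15) = -39*(-15) = 585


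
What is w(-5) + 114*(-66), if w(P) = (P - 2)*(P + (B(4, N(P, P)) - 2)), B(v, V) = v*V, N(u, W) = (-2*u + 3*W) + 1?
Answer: -7363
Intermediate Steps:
N(u, W) = 1 - 2*u + 3*W
B(v, V) = V*v
w(P) = (-2 + P)*(2 + 5*P) (w(P) = (P - 2)*(P + ((1 - 2*P + 3*P)*4 - 2)) = (-2 + P)*(P + ((1 + P)*4 - 2)) = (-2 + P)*(P + ((4 + 4*P) - 2)) = (-2 + P)*(P + (2 + 4*P)) = (-2 + P)*(2 + 5*P))
w(-5) + 114*(-66) = (-4 - 8*(-5) + 5*(-5)²) + 114*(-66) = (-4 + 40 + 5*25) - 7524 = (-4 + 40 + 125) - 7524 = 161 - 7524 = -7363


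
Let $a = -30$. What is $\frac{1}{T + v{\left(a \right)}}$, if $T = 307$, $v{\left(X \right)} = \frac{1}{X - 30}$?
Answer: $\frac{60}{18419} \approx 0.0032575$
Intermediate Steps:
$v{\left(X \right)} = \frac{1}{-30 + X}$
$\frac{1}{T + v{\left(a \right)}} = \frac{1}{307 + \frac{1}{-30 - 30}} = \frac{1}{307 + \frac{1}{-60}} = \frac{1}{307 - \frac{1}{60}} = \frac{1}{\frac{18419}{60}} = \frac{60}{18419}$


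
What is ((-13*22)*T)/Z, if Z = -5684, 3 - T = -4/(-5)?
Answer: 1573/14210 ≈ 0.11070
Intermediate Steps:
T = 11/5 (T = 3 - (-4)/(-5) = 3 - (-4)*(-1)/5 = 3 - 1*⅘ = 3 - ⅘ = 11/5 ≈ 2.2000)
((-13*22)*T)/Z = (-13*22*(11/5))/(-5684) = -286*11/5*(-1/5684) = -3146/5*(-1/5684) = 1573/14210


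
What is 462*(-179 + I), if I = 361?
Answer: 84084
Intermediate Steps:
462*(-179 + I) = 462*(-179 + 361) = 462*182 = 84084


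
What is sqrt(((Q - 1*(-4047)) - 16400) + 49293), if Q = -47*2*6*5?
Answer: 2*sqrt(8530) ≈ 184.72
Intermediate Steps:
Q = -2820 (Q = -564*5 = -47*60 = -2820)
sqrt(((Q - 1*(-4047)) - 16400) + 49293) = sqrt(((-2820 - 1*(-4047)) - 16400) + 49293) = sqrt(((-2820 + 4047) - 16400) + 49293) = sqrt((1227 - 16400) + 49293) = sqrt(-15173 + 49293) = sqrt(34120) = 2*sqrt(8530)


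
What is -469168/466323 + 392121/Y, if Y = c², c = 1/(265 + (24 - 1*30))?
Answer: 12266099010419555/466323 ≈ 2.6304e+10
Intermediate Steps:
c = 1/259 (c = 1/(265 + (24 - 30)) = 1/(265 - 6) = 1/259 ≈ 0.0038610)
Y = 1/67081 (Y = (1/259)² = 1/67081 ≈ 1.4907e-5)
-469168/466323 + 392121/Y = -469168/466323 + 392121/(1/67081) = -469168*1/466323 + 392121*67081 = -469168/466323 + 26303868801 = 12266099010419555/466323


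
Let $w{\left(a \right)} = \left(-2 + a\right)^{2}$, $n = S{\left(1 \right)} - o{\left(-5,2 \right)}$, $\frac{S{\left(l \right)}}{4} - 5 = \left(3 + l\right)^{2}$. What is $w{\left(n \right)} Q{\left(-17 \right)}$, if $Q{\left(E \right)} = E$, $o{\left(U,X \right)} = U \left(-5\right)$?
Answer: $-55233$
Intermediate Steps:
$o{\left(U,X \right)} = - 5 U$
$S{\left(l \right)} = 20 + 4 \left(3 + l\right)^{2}$
$n = 59$ ($n = \left(20 + 4 \left(3 + 1\right)^{2}\right) - \left(-5\right) \left(-5\right) = \left(20 + 4 \cdot 4^{2}\right) - 25 = \left(20 + 4 \cdot 16\right) - 25 = \left(20 + 64\right) - 25 = 84 - 25 = 59$)
$w{\left(n \right)} Q{\left(-17 \right)} = \left(-2 + 59\right)^{2} \left(-17\right) = 57^{2} \left(-17\right) = 3249 \left(-17\right) = -55233$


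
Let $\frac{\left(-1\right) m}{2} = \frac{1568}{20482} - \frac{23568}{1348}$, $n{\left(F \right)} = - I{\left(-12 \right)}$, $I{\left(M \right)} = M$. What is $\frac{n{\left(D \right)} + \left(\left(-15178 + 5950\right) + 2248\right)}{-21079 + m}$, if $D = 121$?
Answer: $\frac{490777144}{1482205135} \approx 0.33111$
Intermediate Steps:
$n{\left(F \right)} = 12$ ($n{\left(F \right)} = \left(-1\right) \left(-12\right) = 12$)
$m = \frac{2452072}{70433}$ ($m = - 2 \left(\frac{1568}{20482} - \frac{23568}{1348}\right) = - 2 \left(1568 \cdot \frac{1}{20482} - \frac{5892}{337}\right) = - 2 \left(\frac{16}{209} - \frac{5892}{337}\right) = \left(-2\right) \left(- \frac{1226036}{70433}\right) = \frac{2452072}{70433} \approx 34.814$)
$\frac{n{\left(D \right)} + \left(\left(-15178 + 5950\right) + 2248\right)}{-21079 + m} = \frac{12 + \left(\left(-15178 + 5950\right) + 2248\right)}{-21079 + \frac{2452072}{70433}} = \frac{12 + \left(-9228 + 2248\right)}{- \frac{1482205135}{70433}} = \left(12 - 6980\right) \left(- \frac{70433}{1482205135}\right) = \left(-6968\right) \left(- \frac{70433}{1482205135}\right) = \frac{490777144}{1482205135}$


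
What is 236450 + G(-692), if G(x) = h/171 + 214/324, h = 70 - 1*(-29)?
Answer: 727796915/3078 ≈ 2.3645e+5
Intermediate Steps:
h = 99 (h = 70 + 29 = 99)
G(x) = 3815/3078 (G(x) = 99/171 + 214/324 = 99*(1/171) + 214*(1/324) = 11/19 + 107/162 = 3815/3078)
236450 + G(-692) = 236450 + 3815/3078 = 727796915/3078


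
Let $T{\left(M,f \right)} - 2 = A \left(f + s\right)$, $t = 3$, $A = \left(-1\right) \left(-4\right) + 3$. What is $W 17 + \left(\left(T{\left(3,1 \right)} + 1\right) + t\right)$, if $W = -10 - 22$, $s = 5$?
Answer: $-496$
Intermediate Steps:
$A = 7$ ($A = 4 + 3 = 7$)
$T{\left(M,f \right)} = 37 + 7 f$ ($T{\left(M,f \right)} = 2 + 7 \left(f + 5\right) = 2 + 7 \left(5 + f\right) = 2 + \left(35 + 7 f\right) = 37 + 7 f$)
$W = -32$
$W 17 + \left(\left(T{\left(3,1 \right)} + 1\right) + t\right) = \left(-32\right) 17 + \left(\left(\left(37 + 7 \cdot 1\right) + 1\right) + 3\right) = -544 + \left(\left(\left(37 + 7\right) + 1\right) + 3\right) = -544 + \left(\left(44 + 1\right) + 3\right) = -544 + \left(45 + 3\right) = -544 + 48 = -496$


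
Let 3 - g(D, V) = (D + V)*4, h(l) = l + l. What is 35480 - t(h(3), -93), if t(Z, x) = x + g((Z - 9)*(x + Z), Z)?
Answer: 36638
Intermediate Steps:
h(l) = 2*l
g(D, V) = 3 - 4*D - 4*V (g(D, V) = 3 - (D + V)*4 = 3 - (4*D + 4*V) = 3 + (-4*D - 4*V) = 3 - 4*D - 4*V)
t(Z, x) = 3 + x - 4*Z - 4*(-9 + Z)*(Z + x) (t(Z, x) = x + (3 - 4*(Z - 9)*(x + Z) - 4*Z) = x + (3 - 4*(-9 + Z)*(Z + x) - 4*Z) = x + (3 - 4*Z - 4*(-9 + Z)*(Z + x)) = 3 + x - 4*Z - 4*(-9 + Z)*(Z + x))
35480 - t(h(3), -93) = 35480 - (3 - 4*(2*3)² + 32*(2*3) + 37*(-93) - 4*2*3*(-93)) = 35480 - (3 - 4*6² + 32*6 - 3441 - 4*6*(-93)) = 35480 - (3 - 4*36 + 192 - 3441 + 2232) = 35480 - (3 - 144 + 192 - 3441 + 2232) = 35480 - 1*(-1158) = 35480 + 1158 = 36638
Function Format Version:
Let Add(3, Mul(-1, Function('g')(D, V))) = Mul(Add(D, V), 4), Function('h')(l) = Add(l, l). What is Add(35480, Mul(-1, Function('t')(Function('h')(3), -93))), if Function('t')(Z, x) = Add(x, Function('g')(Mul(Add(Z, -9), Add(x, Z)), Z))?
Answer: 36638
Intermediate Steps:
Function('h')(l) = Mul(2, l)
Function('g')(D, V) = Add(3, Mul(-4, D), Mul(-4, V)) (Function('g')(D, V) = Add(3, Mul(-1, Mul(Add(D, V), 4))) = Add(3, Mul(-1, Add(Mul(4, D), Mul(4, V)))) = Add(3, Add(Mul(-4, D), Mul(-4, V))) = Add(3, Mul(-4, D), Mul(-4, V)))
Function('t')(Z, x) = Add(3, x, Mul(-4, Z), Mul(-4, Add(-9, Z), Add(Z, x))) (Function('t')(Z, x) = Add(x, Add(3, Mul(-4, Mul(Add(Z, -9), Add(x, Z))), Mul(-4, Z))) = Add(x, Add(3, Mul(-4, Mul(Add(-9, Z), Add(Z, x))), Mul(-4, Z))) = Add(x, Add(3, Mul(-4, Add(-9, Z), Add(Z, x)), Mul(-4, Z))) = Add(x, Add(3, Mul(-4, Z), Mul(-4, Add(-9, Z), Add(Z, x)))) = Add(3, x, Mul(-4, Z), Mul(-4, Add(-9, Z), Add(Z, x))))
Add(35480, Mul(-1, Function('t')(Function('h')(3), -93))) = Add(35480, Mul(-1, Add(3, Mul(-4, Pow(Mul(2, 3), 2)), Mul(32, Mul(2, 3)), Mul(37, -93), Mul(-4, Mul(2, 3), -93)))) = Add(35480, Mul(-1, Add(3, Mul(-4, Pow(6, 2)), Mul(32, 6), -3441, Mul(-4, 6, -93)))) = Add(35480, Mul(-1, Add(3, Mul(-4, 36), 192, -3441, 2232))) = Add(35480, Mul(-1, Add(3, -144, 192, -3441, 2232))) = Add(35480, Mul(-1, -1158)) = Add(35480, 1158) = 36638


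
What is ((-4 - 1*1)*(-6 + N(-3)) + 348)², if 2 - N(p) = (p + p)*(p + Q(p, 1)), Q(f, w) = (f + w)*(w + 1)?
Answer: 334084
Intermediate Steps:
Q(f, w) = (1 + w)*(f + w) (Q(f, w) = (f + w)*(1 + w) = (1 + w)*(f + w))
N(p) = 2 - 2*p*(2 + 3*p) (N(p) = 2 - (p + p)*(p + (p + 1 + 1² + p*1)) = 2 - 2*p*(p + (p + 1 + 1 + p)) = 2 - 2*p*(p + (2 + 2*p)) = 2 - 2*p*(2 + 3*p))
((-4 - 1*1)*(-6 + N(-3)) + 348)² = ((-4 - 1*1)*(-6 + (2 - 6*(-3)² - 4*(-3))) + 348)² = ((-4 - 1)*(-6 + (2 - 6*9 + 12)) + 348)² = (-5*(-6 + (2 - 54 + 12)) + 348)² = (-5*(-6 - 40) + 348)² = (-5*(-46) + 348)² = (230 + 348)² = 578² = 334084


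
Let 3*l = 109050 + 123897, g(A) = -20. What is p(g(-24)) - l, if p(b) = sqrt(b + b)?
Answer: -77649 + 2*I*sqrt(10) ≈ -77649.0 + 6.3246*I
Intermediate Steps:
l = 77649 (l = (109050 + 123897)/3 = (1/3)*232947 = 77649)
p(b) = sqrt(2)*sqrt(b) (p(b) = sqrt(2*b) = sqrt(2)*sqrt(b))
p(g(-24)) - l = sqrt(2)*sqrt(-20) - 1*77649 = sqrt(2)*(2*I*sqrt(5)) - 77649 = 2*I*sqrt(10) - 77649 = -77649 + 2*I*sqrt(10)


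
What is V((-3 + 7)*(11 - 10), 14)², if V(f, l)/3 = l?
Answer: 1764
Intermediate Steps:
V(f, l) = 3*l
V((-3 + 7)*(11 - 10), 14)² = (3*14)² = 42² = 1764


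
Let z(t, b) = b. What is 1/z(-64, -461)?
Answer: -1/461 ≈ -0.0021692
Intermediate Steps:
1/z(-64, -461) = 1/(-461) = -1/461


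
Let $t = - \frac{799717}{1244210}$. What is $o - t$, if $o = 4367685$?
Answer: $\frac{5434318153567}{1244210} \approx 4.3677 \cdot 10^{6}$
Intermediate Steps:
$t = - \frac{799717}{1244210}$ ($t = \left(-799717\right) \frac{1}{1244210} = - \frac{799717}{1244210} \approx -0.64275$)
$o - t = 4367685 - - \frac{799717}{1244210} = 4367685 + \frac{799717}{1244210} = \frac{5434318153567}{1244210}$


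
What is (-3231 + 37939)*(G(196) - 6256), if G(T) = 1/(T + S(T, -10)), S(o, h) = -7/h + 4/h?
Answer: -426232218744/1963 ≈ -2.1713e+8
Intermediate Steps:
S(o, h) = -3/h
G(T) = 1/(3/10 + T) (G(T) = 1/(T - 3/(-10)) = 1/(T - 3*(-1/10)) = 1/(T + 3/10) = 1/(3/10 + T))
(-3231 + 37939)*(G(196) - 6256) = (-3231 + 37939)*(10/(3 + 10*196) - 6256) = 34708*(10/(3 + 1960) - 6256) = 34708*(10/1963 - 6256) = 34708*(-12280518/1963) = -426232218744/1963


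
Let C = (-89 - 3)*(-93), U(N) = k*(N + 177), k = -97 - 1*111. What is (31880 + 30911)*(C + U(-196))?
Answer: 785389828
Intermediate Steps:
k = -208 (k = -97 - 111 = -208)
U(N) = -36816 - 208*N (U(N) = -208*(N + 177) = -208*(177 + N) = -36816 - 208*N)
C = 8556 (C = -92*(-93) = 8556)
(31880 + 30911)*(C + U(-196)) = (31880 + 30911)*(8556 + (-36816 - 208*(-196))) = 62791*(8556 + (-36816 + 40768)) = 62791*(8556 + 3952) = 62791*12508 = 785389828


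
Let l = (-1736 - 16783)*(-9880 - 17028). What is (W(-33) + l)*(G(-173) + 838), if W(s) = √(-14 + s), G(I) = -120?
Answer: 357786042936 + 718*I*√47 ≈ 3.5779e+11 + 4922.4*I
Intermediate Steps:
l = 498309252 (l = -18519*(-26908) = 498309252)
(W(-33) + l)*(G(-173) + 838) = (√(-14 - 33) + 498309252)*(-120 + 838) = (√(-47) + 498309252)*718 = (I*√47 + 498309252)*718 = (498309252 + I*√47)*718 = 357786042936 + 718*I*√47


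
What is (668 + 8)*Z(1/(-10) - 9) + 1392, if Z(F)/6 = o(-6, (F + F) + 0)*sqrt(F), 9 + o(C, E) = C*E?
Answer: 1392 + 1016028*I*sqrt(910)/25 ≈ 1392.0 + 1.226e+6*I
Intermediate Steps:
o(C, E) = -9 + C*E
Z(F) = 6*sqrt(F)*(-9 - 12*F) (Z(F) = 6*((-9 - 6*((F + F) + 0))*sqrt(F)) = 6*((-9 - 6*(2*F + 0))*sqrt(F)) = 6*((-9 - 12*F)*sqrt(F)) = 6*(sqrt(F)*(-9 - 12*F)) = 6*sqrt(F)*(-9 - 12*F))
(668 + 8)*Z(1/(-10) - 9) + 1392 = (668 + 8)*(sqrt(1/(-10) - 9)*(-54 - 72*(1/(-10) - 9))) + 1392 = 676*(sqrt(-1/10 - 9)*(-54 - 72*(-1/10 - 9))) + 1392 = 676*(sqrt(-91/10)*(-54 - 72*(-91/10))) + 1392 = 676*((I*sqrt(910)/10)*(-54 + 3276/5)) + 1392 = 676*((I*sqrt(910)/10)*(3006/5)) + 1392 = 676*(1503*I*sqrt(910)/25) + 1392 = 1016028*I*sqrt(910)/25 + 1392 = 1392 + 1016028*I*sqrt(910)/25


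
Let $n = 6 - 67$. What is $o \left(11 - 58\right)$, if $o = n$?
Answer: $2867$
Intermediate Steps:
$n = -61$
$o = -61$
$o \left(11 - 58\right) = - 61 \left(11 - 58\right) = \left(-61\right) \left(-47\right) = 2867$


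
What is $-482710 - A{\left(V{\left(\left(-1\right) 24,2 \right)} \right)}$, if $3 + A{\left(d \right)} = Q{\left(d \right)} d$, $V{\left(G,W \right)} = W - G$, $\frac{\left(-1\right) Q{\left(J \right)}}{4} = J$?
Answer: $-480003$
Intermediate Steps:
$Q{\left(J \right)} = - 4 J$
$A{\left(d \right)} = -3 - 4 d^{2}$ ($A{\left(d \right)} = -3 + - 4 d d = -3 - 4 d^{2}$)
$-482710 - A{\left(V{\left(\left(-1\right) 24,2 \right)} \right)} = -482710 - \left(-3 - 4 \left(2 - \left(-1\right) 24\right)^{2}\right) = -482710 - \left(-3 - 4 \left(2 - -24\right)^{2}\right) = -482710 - \left(-3 - 4 \left(2 + 24\right)^{2}\right) = -482710 - \left(-3 - 4 \cdot 26^{2}\right) = -482710 - \left(-3 - 2704\right) = -482710 - -2707 = -482710 + 2707 = -480003$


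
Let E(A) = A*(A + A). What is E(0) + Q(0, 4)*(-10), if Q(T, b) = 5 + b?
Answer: -90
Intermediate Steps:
E(A) = 2*A**2 (E(A) = A*(2*A) = 2*A**2)
E(0) + Q(0, 4)*(-10) = 2*0**2 + (5 + 4)*(-10) = 2*0 + 9*(-10) = 0 - 90 = -90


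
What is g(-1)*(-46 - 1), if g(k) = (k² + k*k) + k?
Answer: -47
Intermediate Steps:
g(k) = k + 2*k² (g(k) = (k² + k²) + k = 2*k² + k = k + 2*k²)
g(-1)*(-46 - 1) = (-(1 + 2*(-1)))*(-46 - 1) = -(1 - 2)*(-47) = -1*(-1)*(-47) = 1*(-47) = -47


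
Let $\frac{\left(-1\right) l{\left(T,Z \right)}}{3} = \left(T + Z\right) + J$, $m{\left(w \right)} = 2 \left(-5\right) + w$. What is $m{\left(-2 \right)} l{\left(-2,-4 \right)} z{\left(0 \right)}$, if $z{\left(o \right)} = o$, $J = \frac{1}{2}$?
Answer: $0$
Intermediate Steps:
$J = \frac{1}{2} \approx 0.5$
$m{\left(w \right)} = -10 + w$
$l{\left(T,Z \right)} = - \frac{3}{2} - 3 T - 3 Z$ ($l{\left(T,Z \right)} = - 3 \left(\left(T + Z\right) + \frac{1}{2}\right) = - 3 \left(\frac{1}{2} + T + Z\right) = - \frac{3}{2} - 3 T - 3 Z$)
$m{\left(-2 \right)} l{\left(-2,-4 \right)} z{\left(0 \right)} = \left(-10 - 2\right) \left(- \frac{3}{2} - -6 - -12\right) 0 = - 12 \left(- \frac{3}{2} + 6 + 12\right) 0 = \left(-12\right) \frac{33}{2} \cdot 0 = \left(-198\right) 0 = 0$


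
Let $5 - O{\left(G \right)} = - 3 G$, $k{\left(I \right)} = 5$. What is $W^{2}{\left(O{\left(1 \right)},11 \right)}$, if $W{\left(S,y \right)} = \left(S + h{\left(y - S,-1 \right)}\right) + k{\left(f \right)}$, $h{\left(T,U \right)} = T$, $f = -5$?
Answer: $256$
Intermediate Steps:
$O{\left(G \right)} = 5 + 3 G$ ($O{\left(G \right)} = 5 - - 3 G = 5 + 3 G$)
$W{\left(S,y \right)} = 5 + y$ ($W{\left(S,y \right)} = \left(S - \left(S - y\right)\right) + 5 = y + 5 = 5 + y$)
$W^{2}{\left(O{\left(1 \right)},11 \right)} = \left(5 + 11\right)^{2} = 16^{2} = 256$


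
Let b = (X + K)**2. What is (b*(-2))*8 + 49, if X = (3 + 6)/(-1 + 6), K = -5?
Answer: -2871/25 ≈ -114.84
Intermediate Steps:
X = 9/5 ≈ 1.8000
b = 256/25 (b = (9/5 - 5)**2 = (-16/5)**2 = 256/25 ≈ 10.240)
(b*(-2))*8 + 49 = ((256/25)*(-2))*8 + 49 = -512/25*8 + 49 = -4096/25 + 49 = -2871/25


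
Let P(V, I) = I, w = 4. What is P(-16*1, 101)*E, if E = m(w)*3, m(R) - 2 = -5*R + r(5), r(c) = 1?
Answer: -5151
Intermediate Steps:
m(R) = 3 - 5*R (m(R) = 2 + (-5*R + 1) = 2 + (1 - 5*R) = 3 - 5*R)
E = -51 (E = (3 - 5*4)*3 = (3 - 20)*3 = -17*3 = -51)
P(-16*1, 101)*E = 101*(-51) = -5151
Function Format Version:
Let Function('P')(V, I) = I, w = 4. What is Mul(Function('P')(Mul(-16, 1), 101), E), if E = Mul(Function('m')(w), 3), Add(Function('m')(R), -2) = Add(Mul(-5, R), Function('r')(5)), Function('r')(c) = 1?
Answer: -5151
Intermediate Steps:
Function('m')(R) = Add(3, Mul(-5, R)) (Function('m')(R) = Add(2, Add(Mul(-5, R), 1)) = Add(2, Add(1, Mul(-5, R))) = Add(3, Mul(-5, R)))
E = -51 (E = Mul(Add(3, Mul(-5, 4)), 3) = Mul(Add(3, -20), 3) = Mul(-17, 3) = -51)
Mul(Function('P')(Mul(-16, 1), 101), E) = Mul(101, -51) = -5151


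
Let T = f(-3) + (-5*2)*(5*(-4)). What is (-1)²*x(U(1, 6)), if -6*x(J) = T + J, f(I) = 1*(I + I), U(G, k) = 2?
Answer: -98/3 ≈ -32.667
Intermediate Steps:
f(I) = 2*I (f(I) = 1*(2*I) = 2*I)
T = 194 (T = 2*(-3) + (-5*2)*(5*(-4)) = -6 - 10*(-20) = -6 + 200 = 194)
x(J) = -97/3 - J/6 (x(J) = -(194 + J)/6 = -97/3 - J/6)
(-1)²*x(U(1, 6)) = (-1)²*(-97/3 - ⅙*2) = 1*(-97/3 - ⅓) = 1*(-98/3) = -98/3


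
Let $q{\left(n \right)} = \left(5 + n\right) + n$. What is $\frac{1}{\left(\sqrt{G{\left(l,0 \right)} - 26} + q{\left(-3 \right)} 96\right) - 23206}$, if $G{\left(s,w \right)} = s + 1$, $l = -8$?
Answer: $- \frac{23302}{542983237} - \frac{i \sqrt{33}}{542983237} \approx -4.2915 \cdot 10^{-5} - 1.058 \cdot 10^{-8} i$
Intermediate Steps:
$G{\left(s,w \right)} = 1 + s$
$q{\left(n \right)} = 5 + 2 n$
$\frac{1}{\left(\sqrt{G{\left(l,0 \right)} - 26} + q{\left(-3 \right)} 96\right) - 23206} = \frac{1}{\left(\sqrt{\left(1 - 8\right) - 26} + \left(5 + 2 \left(-3\right)\right) 96\right) - 23206} = \frac{1}{\left(\sqrt{-7 - 26} + \left(5 - 6\right) 96\right) - 23206} = \frac{1}{\left(\sqrt{-33} - 96\right) - 23206} = \frac{1}{\left(i \sqrt{33} - 96\right) - 23206} = \frac{1}{\left(-96 + i \sqrt{33}\right) - 23206} = \frac{1}{-23302 + i \sqrt{33}}$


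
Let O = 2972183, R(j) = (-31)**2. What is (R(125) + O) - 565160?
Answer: 2407984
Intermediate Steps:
R(j) = 961
(R(125) + O) - 565160 = (961 + 2972183) - 565160 = 2973144 - 565160 = 2407984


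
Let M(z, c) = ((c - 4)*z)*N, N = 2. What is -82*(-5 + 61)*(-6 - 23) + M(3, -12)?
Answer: 133072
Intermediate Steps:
M(z, c) = 2*z*(-4 + c) (M(z, c) = ((c - 4)*z)*2 = ((-4 + c)*z)*2 = (z*(-4 + c))*2 = 2*z*(-4 + c))
-82*(-5 + 61)*(-6 - 23) + M(3, -12) = -82*(-5 + 61)*(-6 - 23) + 2*3*(-4 - 12) = -4592*(-29) + 2*3*(-16) = -82*(-1624) - 96 = 133168 - 96 = 133072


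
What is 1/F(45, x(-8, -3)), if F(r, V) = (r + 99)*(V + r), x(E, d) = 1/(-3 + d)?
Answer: 1/6456 ≈ 0.00015489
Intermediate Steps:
F(r, V) = (99 + r)*(V + r)
1/F(45, x(-8, -3)) = 1/(45² + 99/(-3 - 3) + 99*45 + 45/(-3 - 3)) = 1/(2025 + 99/(-6) + 4455 + 45/(-6)) = 1/(2025 + 99*(-⅙) + 4455 - ⅙*45) = 1/(2025 - 33/2 + 4455 - 15/2) = 1/6456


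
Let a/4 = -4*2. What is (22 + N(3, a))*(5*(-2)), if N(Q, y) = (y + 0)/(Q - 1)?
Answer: -60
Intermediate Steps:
a = -32 (a = 4*(-4*2) = 4*(-8) = -32)
N(Q, y) = y/(-1 + Q)
(22 + N(3, a))*(5*(-2)) = (22 - 32/(-1 + 3))*(5*(-2)) = (22 - 32/2)*(-10) = (22 - 32*½)*(-10) = (22 - 16)*(-10) = 6*(-10) = -60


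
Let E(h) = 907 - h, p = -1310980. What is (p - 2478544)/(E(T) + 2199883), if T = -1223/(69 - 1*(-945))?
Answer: -3842577336/2231602283 ≈ -1.7219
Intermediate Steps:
T = -1223/1014 (T = -1223/(69 + 945) = -1223/1014 ≈ -1.2061)
(p - 2478544)/(E(T) + 2199883) = (-1310980 - 2478544)/((907 - 1*(-1223/1014)) + 2199883) = -3789524/((907 + 1223/1014) + 2199883) = -3789524/(920921/1014 + 2199883) = -3789524/2231602283/1014 = -3789524*1014/2231602283 = -3842577336/2231602283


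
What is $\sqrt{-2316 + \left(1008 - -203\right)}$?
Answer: $i \sqrt{1105} \approx 33.242 i$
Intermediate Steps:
$\sqrt{-2316 + \left(1008 - -203\right)} = \sqrt{-2316 + \left(1008 + 203\right)} = \sqrt{-2316 + 1211} = \sqrt{-1105} = i \sqrt{1105}$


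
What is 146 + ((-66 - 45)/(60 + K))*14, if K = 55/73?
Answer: 534068/4435 ≈ 120.42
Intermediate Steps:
K = 55/73 (K = 55*(1/73) = 55/73 ≈ 0.75342)
146 + ((-66 - 45)/(60 + K))*14 = 146 + ((-66 - 45)/(60 + 55/73))*14 = 146 - 111/4435/73*14 = 146 - 111*73/4435*14 = 146 - 8103/4435*14 = 146 - 113442/4435 = 534068/4435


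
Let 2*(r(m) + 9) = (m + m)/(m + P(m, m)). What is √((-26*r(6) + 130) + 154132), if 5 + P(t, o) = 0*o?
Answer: 2*√38585 ≈ 392.86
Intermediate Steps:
P(t, o) = -5 (P(t, o) = -5 + 0*o = -5 + 0 = -5)
r(m) = -9 + m/(-5 + m) (r(m) = -9 + ((m + m)/(m - 5))/2 = -9 + ((2*m)/(-5 + m))/2 = -9 + (2*m/(-5 + m))/2 = -9 + m/(-5 + m))
√((-26*r(6) + 130) + 154132) = √((-26*(45 - 8*6)/(-5 + 6) + 130) + 154132) = √((-26*(45 - 48)/1 + 130) + 154132) = √((-26*(-3) + 130) + 154132) = √((78 + 130) + 154132) = √(208 + 154132) = √154340 = 2*√38585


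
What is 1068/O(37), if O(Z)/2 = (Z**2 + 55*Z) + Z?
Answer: 178/1147 ≈ 0.15519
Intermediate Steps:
O(Z) = 2*Z**2 + 112*Z (O(Z) = 2*((Z**2 + 55*Z) + Z) = 2*(Z**2 + 56*Z) = 2*Z**2 + 112*Z)
1068/O(37) = 1068/((2*37*(56 + 37))) = 1068/((2*37*93)) = 1068/6882 = 1068*(1/6882) = 178/1147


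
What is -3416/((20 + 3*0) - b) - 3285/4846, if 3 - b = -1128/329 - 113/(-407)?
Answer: -2955736039/11950236 ≈ -247.34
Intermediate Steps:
b = 17524/2849 (b = 3 - (-1128/329 - 113/(-407)) = 3 - (-1128*1/329 - 113*(-1/407)) = 3 - (-24/7 + 113/407) = 3 - 1*(-8977/2849) = 3 + 8977/2849 = 17524/2849 ≈ 6.1509)
-3416/((20 + 3*0) - b) - 3285/4846 = -3416/((20 + 3*0) - 1*17524/2849) - 3285/4846 = -3416/((20 + 0) - 17524/2849) - 3285*1/4846 = -3416/(20 - 17524/2849) - 3285/4846 = -3416/39456/2849 - 3285/4846 = -3416*2849/39456 - 3285/4846 = -1216523/4932 - 3285/4846 = -2955736039/11950236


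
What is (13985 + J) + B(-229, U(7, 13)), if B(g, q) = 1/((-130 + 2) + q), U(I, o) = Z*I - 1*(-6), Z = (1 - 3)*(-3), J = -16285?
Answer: -184001/80 ≈ -2300.0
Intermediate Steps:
Z = 6 (Z = -2*(-3) = 6)
U(I, o) = 6 + 6*I (U(I, o) = 6*I - 1*(-6) = 6*I + 6 = 6 + 6*I)
B(g, q) = 1/(-128 + q)
(13985 + J) + B(-229, U(7, 13)) = (13985 - 16285) + 1/(-128 + (6 + 6*7)) = -2300 + 1/(-128 + (6 + 42)) = -2300 + 1/(-128 + 48) = -2300 + 1/(-80) = -2300 - 1/80 = -184001/80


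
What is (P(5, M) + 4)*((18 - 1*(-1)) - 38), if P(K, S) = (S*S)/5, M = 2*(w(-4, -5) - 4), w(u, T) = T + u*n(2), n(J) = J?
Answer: -22344/5 ≈ -4468.8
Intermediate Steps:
w(u, T) = T + 2*u (w(u, T) = T + u*2 = T + 2*u)
M = -34 (M = 2*((-5 + 2*(-4)) - 4) = 2*((-5 - 8) - 4) = 2*(-13 - 4) = 2*(-17) = -34)
P(K, S) = S**2/5 (P(K, S) = S**2*(1/5) = S**2/5)
(P(5, M) + 4)*((18 - 1*(-1)) - 38) = ((1/5)*(-34)**2 + 4)*((18 - 1*(-1)) - 38) = ((1/5)*1156 + 4)*((18 + 1) - 38) = (1156/5 + 4)*(19 - 38) = (1176/5)*(-19) = -22344/5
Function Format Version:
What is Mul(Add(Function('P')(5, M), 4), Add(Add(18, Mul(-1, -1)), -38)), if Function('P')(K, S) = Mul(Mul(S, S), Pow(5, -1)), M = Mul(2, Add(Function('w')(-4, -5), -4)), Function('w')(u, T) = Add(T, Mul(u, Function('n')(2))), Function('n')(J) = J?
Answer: Rational(-22344, 5) ≈ -4468.8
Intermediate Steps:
Function('w')(u, T) = Add(T, Mul(2, u)) (Function('w')(u, T) = Add(T, Mul(u, 2)) = Add(T, Mul(2, u)))
M = -34 (M = Mul(2, Add(Add(-5, Mul(2, -4)), -4)) = Mul(2, Add(Add(-5, -8), -4)) = Mul(2, Add(-13, -4)) = Mul(2, -17) = -34)
Function('P')(K, S) = Mul(Rational(1, 5), Pow(S, 2)) (Function('P')(K, S) = Mul(Pow(S, 2), Rational(1, 5)) = Mul(Rational(1, 5), Pow(S, 2)))
Mul(Add(Function('P')(5, M), 4), Add(Add(18, Mul(-1, -1)), -38)) = Mul(Add(Mul(Rational(1, 5), Pow(-34, 2)), 4), Add(Add(18, Mul(-1, -1)), -38)) = Mul(Add(Mul(Rational(1, 5), 1156), 4), Add(Add(18, 1), -38)) = Mul(Add(Rational(1156, 5), 4), Add(19, -38)) = Mul(Rational(1176, 5), -19) = Rational(-22344, 5)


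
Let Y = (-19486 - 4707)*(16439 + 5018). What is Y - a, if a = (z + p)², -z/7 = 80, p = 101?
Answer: -519319882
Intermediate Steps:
z = -560 (z = -7*80 = -560)
a = 210681 (a = (-560 + 101)² = (-459)² = 210681)
Y = -519109201 (Y = -24193*21457 = -519109201)
Y - a = -519109201 - 1*210681 = -519109201 - 210681 = -519319882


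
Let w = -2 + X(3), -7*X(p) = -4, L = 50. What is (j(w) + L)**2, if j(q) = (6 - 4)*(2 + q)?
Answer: 128164/49 ≈ 2615.6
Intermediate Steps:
X(p) = 4/7 (X(p) = -1/7*(-4) = 4/7)
w = -10/7 (w = -2 + 4/7 = -10/7 ≈ -1.4286)
j(q) = 4 + 2*q (j(q) = 2*(2 + q) = 4 + 2*q)
(j(w) + L)**2 = ((4 + 2*(-10/7)) + 50)**2 = ((4 - 20/7) + 50)**2 = (8/7 + 50)**2 = (358/7)**2 = 128164/49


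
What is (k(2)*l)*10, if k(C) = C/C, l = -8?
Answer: -80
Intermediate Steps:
k(C) = 1
(k(2)*l)*10 = (1*(-8))*10 = -8*10 = -80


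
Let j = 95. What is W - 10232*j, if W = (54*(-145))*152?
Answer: -2162200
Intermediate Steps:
W = -1190160 (W = -7830*152 = -1190160)
W - 10232*j = -1190160 - 10232*95 = -1190160 - 972040 = -2162200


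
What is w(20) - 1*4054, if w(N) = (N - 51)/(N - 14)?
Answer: -24355/6 ≈ -4059.2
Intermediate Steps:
w(N) = (-51 + N)/(-14 + N)
w(20) - 1*4054 = (-51 + 20)/(-14 + 20) - 1*4054 = -31/6 - 4054 = -24355/6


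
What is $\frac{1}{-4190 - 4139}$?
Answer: $- \frac{1}{8329} \approx -0.00012006$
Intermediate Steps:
$\frac{1}{-4190 - 4139} = \frac{1}{-8329} = - \frac{1}{8329}$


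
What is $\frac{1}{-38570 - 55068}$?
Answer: $- \frac{1}{93638} \approx -1.0679 \cdot 10^{-5}$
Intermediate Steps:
$\frac{1}{-38570 - 55068} = \frac{1}{-93638} = - \frac{1}{93638}$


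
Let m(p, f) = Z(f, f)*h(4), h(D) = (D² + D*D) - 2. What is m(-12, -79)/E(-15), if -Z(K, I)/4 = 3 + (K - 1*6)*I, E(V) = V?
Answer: 53744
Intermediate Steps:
h(D) = -2 + 2*D² (h(D) = (D² + D²) - 2 = 2*D² - 2 = -2 + 2*D²)
Z(K, I) = -12 - 4*I*(-6 + K) (Z(K, I) = -4*(3 + (K - 1*6)*I) = -4*(3 + (K - 6)*I) = -4*(3 + (-6 + K)*I) = -4*(3 + I*(-6 + K)) = -12 - 4*I*(-6 + K))
m(p, f) = -360 - 120*f² + 720*f (m(p, f) = (-12 + 24*f - 4*f*f)*(-2 + 2*4²) = (-12 + 24*f - 4*f²)*(-2 + 2*16) = (-12 - 4*f² + 24*f)*(-2 + 32) = (-12 - 4*f² + 24*f)*30 = -360 - 120*f² + 720*f)
m(-12, -79)/E(-15) = (-360 - 120*(-79)² + 720*(-79))/(-15) = (-360 - 120*6241 - 56880)*(-1/15) = (-360 - 748920 - 56880)*(-1/15) = -806160*(-1/15) = 53744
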